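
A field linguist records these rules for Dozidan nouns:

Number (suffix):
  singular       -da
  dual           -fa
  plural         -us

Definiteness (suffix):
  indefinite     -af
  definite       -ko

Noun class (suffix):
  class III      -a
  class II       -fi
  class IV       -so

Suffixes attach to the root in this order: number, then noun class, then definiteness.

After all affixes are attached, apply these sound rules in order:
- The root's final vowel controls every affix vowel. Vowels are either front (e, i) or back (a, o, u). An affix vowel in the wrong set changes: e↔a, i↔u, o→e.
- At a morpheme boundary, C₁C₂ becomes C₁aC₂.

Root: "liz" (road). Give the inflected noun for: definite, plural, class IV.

lizisaseke

Attach number plural -us → lizus.
Attach noun class class IV -so → lizusso.
Attach definiteness definite -ko → lizussoko.
Apply vowel harmony: lizussoko → lizisseke.
Apply epenthesis: lizisseke → lizisaseke.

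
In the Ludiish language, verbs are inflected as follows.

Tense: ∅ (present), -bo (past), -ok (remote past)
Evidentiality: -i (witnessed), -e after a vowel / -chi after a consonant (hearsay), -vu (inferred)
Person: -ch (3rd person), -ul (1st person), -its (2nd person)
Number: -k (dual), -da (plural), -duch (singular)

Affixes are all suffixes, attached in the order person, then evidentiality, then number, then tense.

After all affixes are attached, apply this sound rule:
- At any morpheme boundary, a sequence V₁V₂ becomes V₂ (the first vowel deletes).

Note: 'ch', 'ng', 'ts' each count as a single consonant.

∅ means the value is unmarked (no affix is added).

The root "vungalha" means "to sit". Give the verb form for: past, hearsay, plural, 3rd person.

vungalhachchidabo

Attach person 3rd person -ch → vungalhach.
Attach evidentiality hearsay -chi (after consonant 'ch') → vungalhachchi.
Attach number plural -da → vungalhachchida.
Attach tense past -bo → vungalhachchidabo.
Vowel deletion: no change.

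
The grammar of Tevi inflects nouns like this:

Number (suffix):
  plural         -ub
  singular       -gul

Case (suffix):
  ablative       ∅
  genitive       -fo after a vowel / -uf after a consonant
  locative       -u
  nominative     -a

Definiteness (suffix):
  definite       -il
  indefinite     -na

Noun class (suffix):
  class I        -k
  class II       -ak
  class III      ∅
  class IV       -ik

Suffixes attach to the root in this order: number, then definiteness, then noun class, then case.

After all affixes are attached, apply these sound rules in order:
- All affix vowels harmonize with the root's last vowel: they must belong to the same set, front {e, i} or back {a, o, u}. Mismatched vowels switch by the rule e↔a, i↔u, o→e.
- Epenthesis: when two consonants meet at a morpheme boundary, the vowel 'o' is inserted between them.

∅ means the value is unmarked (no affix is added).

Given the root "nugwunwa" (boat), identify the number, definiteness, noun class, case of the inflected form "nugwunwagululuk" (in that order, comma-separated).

singular, definite, class IV, ablative

Segment: nugwunwa-gul-il-ik.
number: -gul → singular.
definiteness: -il → definite.
noun class: -ik → class IV.
case: ∅ → ablative.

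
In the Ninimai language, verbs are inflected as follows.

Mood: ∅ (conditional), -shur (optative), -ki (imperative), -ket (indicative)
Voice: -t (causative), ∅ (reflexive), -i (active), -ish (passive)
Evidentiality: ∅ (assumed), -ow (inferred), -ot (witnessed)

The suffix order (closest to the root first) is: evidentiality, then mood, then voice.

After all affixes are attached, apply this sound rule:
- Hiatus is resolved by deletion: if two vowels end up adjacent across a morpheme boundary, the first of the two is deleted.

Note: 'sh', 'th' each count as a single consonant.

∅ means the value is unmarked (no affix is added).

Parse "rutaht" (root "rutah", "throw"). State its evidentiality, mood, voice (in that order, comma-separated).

assumed, conditional, causative

Segment: rutah-t.
evidentiality: ∅ → assumed.
mood: ∅ → conditional.
voice: -t → causative.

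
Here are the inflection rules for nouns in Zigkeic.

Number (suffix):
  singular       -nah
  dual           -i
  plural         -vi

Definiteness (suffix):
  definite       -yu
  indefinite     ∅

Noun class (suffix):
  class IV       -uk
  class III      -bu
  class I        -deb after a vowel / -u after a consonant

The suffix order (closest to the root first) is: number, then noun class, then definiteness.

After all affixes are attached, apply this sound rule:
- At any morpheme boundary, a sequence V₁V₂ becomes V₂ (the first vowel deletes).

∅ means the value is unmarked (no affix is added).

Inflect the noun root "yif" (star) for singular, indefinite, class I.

Attach number singular -nah → yifnah.
Attach noun class class I -u (after consonant 'h') → yifnahu.
definiteness = indefinite: zero marking, form stays yifnahu.
Vowel deletion: no change.

yifnahu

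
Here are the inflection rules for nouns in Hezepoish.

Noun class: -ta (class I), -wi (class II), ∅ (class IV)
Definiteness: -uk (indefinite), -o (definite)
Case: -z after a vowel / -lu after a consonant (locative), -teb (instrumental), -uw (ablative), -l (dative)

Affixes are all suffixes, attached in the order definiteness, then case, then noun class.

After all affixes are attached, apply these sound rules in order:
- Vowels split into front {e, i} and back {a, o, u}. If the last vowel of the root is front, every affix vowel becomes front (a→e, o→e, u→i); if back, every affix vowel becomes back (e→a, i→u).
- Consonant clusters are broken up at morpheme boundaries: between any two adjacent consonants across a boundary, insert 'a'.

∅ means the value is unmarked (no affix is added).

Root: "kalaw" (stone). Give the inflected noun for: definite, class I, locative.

kalawozata

Attach definiteness definite -o → kalawo.
Attach case locative -z (after vowel 'o') → kalawoz.
Attach noun class class I -ta → kalawozta.
Vowel harmony: no change.
Apply epenthesis: kalawozta → kalawozata.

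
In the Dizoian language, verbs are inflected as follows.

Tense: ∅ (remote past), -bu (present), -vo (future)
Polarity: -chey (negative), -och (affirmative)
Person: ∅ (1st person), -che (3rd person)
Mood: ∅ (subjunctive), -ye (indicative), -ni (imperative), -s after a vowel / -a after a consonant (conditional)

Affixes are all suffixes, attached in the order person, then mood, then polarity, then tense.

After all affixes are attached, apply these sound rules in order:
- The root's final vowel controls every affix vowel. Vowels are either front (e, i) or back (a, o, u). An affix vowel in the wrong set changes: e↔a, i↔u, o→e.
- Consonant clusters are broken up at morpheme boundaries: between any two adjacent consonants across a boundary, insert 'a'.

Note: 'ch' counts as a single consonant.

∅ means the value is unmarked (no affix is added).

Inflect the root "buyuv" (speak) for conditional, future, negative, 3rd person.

buyuvachasachayavo

Attach person 3rd person -che → buyuvche.
Attach mood conditional -s (after vowel 'e') → buyuvches.
Attach polarity negative -chey → buyuvcheschey.
Attach tense future -vo → buyuvchescheyvo.
Apply vowel harmony: buyuvchescheyvo → buyuvchaschayvo.
Apply epenthesis: buyuvchaschayvo → buyuvachasachayavo.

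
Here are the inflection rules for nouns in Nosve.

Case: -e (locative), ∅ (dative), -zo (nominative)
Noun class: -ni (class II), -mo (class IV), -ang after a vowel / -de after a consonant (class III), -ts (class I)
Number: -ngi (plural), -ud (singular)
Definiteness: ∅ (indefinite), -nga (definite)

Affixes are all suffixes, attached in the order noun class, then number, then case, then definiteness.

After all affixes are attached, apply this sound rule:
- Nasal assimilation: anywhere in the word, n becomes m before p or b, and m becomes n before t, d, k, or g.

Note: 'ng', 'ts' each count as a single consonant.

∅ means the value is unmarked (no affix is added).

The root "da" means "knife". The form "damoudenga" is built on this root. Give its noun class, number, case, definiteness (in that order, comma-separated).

class IV, singular, locative, definite

Segment: da-mo-ud-e-nga.
noun class: -mo → class IV.
number: -ud → singular.
case: -e → locative.
definiteness: -nga → definite.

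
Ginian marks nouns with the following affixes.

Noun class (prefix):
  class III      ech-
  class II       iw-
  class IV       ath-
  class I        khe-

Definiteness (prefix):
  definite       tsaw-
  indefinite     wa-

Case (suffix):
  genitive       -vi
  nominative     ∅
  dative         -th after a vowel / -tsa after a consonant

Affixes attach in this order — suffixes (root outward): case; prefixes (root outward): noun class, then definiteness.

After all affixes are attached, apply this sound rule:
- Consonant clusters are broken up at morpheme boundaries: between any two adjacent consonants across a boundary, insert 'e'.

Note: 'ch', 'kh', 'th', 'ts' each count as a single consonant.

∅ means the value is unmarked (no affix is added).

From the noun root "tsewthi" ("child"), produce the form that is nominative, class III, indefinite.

Attach noun class class III ech- → echtsewthi.
Attach definiteness indefinite wa- → waechtsewthi.
case = nominative: zero marking, form stays waechtsewthi.
Apply epenthesis: waechtsewthi → waechetsewthi.

waechetsewthi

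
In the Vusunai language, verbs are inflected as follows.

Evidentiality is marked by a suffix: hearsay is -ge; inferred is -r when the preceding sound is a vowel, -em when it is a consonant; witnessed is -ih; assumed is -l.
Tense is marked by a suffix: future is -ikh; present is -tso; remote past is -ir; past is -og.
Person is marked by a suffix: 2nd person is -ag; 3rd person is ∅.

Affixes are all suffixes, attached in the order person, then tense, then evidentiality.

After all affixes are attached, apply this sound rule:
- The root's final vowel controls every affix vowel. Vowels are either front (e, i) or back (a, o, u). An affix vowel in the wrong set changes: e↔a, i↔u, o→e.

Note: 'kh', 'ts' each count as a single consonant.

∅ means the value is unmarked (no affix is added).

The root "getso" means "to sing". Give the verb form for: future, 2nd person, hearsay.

Attach person 2nd person -ag → getsoag.
Attach tense future -ikh → getsoagikh.
Attach evidentiality hearsay -ge → getsoagikhge.
Apply vowel harmony: getsoagikhge → getsoagukhga.

getsoagukhga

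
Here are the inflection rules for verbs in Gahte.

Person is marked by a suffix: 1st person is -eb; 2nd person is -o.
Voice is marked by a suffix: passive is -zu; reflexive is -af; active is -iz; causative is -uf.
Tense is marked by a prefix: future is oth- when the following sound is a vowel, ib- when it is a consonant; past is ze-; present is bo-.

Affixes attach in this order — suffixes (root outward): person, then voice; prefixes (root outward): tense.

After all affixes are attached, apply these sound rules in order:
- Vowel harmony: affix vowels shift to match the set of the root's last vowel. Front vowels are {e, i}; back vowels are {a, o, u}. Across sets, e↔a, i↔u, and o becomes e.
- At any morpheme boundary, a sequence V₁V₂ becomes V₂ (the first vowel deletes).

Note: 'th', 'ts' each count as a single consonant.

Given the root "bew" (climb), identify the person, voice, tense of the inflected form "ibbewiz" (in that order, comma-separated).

Segment: ib-bew-o-iz.
person: -o → 2nd person.
voice: -iz → active.
tense: oth/ib- → future.

2nd person, active, future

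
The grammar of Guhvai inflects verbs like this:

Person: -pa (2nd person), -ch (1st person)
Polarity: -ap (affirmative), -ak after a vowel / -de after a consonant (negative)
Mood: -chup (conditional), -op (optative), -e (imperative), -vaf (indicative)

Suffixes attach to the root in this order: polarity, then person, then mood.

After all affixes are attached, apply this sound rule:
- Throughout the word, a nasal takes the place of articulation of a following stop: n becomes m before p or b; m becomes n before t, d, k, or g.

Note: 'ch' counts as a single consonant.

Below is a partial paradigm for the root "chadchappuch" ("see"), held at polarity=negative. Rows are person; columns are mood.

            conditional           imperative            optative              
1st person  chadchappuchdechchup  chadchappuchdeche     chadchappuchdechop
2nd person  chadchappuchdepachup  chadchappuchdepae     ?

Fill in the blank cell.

chadchappuchdepaop

Attach polarity negative -de (after consonant 'ch') → chadchappuchde.
Attach person 2nd person -pa → chadchappuchdepa.
Attach mood optative -op → chadchappuchdepaop.
Nasal assimilation: no change.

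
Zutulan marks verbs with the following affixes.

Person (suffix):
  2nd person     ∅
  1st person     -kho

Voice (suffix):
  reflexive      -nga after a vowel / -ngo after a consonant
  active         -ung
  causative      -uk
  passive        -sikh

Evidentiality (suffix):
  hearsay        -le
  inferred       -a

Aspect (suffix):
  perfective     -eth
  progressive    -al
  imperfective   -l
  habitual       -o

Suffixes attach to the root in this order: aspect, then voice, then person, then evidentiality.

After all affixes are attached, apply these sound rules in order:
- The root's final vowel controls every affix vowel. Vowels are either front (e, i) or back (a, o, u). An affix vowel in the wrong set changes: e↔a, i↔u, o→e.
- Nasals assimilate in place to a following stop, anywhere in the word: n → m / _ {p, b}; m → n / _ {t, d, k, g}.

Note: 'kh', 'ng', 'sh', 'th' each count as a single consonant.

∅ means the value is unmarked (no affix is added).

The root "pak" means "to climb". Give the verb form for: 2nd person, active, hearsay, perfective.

Attach aspect perfective -eth → paketh.
Attach voice active -ung → pakethung.
person = 2nd person: zero marking, form stays pakethung.
Attach evidentiality hearsay -le → pakethungle.
Apply vowel harmony: pakethungle → pakathungla.
Nasal assimilation: no change.

pakathungla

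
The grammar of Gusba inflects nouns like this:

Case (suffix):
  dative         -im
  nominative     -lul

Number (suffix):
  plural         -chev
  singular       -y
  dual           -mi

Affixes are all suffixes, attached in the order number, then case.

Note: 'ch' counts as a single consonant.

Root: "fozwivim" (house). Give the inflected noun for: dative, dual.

fozwivimmiim

Attach number dual -mi → fozwivimmi.
Attach case dative -im → fozwivimmiim.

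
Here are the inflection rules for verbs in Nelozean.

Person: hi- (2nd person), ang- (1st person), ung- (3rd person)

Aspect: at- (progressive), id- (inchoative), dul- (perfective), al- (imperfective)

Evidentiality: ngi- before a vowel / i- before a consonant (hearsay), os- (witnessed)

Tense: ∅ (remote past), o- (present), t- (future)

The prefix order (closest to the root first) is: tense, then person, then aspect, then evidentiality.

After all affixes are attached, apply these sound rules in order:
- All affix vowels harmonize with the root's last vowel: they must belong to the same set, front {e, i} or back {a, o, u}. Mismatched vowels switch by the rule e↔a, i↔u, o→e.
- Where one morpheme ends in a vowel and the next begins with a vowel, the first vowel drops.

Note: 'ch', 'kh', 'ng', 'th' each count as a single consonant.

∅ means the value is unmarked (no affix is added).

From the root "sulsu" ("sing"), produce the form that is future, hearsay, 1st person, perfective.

udulangtsulsu

Attach tense future t- → tsulsu.
Attach person 1st person ang- → angtsulsu.
Attach aspect perfective dul- → dulangtsulsu.
Attach evidentiality hearsay i- (before consonant 'd') → idulangtsulsu.
Apply vowel harmony: idulangtsulsu → udulangtsulsu.
Vowel deletion: no change.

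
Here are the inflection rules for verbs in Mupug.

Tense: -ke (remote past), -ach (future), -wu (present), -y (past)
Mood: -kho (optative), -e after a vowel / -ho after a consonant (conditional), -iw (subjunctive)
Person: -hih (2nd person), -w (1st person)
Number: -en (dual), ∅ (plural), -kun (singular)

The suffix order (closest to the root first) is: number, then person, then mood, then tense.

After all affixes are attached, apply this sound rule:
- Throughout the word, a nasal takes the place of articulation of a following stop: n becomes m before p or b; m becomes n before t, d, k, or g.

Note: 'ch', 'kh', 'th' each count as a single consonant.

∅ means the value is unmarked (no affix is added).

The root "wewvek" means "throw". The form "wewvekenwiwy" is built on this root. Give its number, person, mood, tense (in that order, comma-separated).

dual, 1st person, subjunctive, past

Segment: wewvek-en-w-iw-y.
number: -en → dual.
person: -w → 1st person.
mood: -iw → subjunctive.
tense: -y → past.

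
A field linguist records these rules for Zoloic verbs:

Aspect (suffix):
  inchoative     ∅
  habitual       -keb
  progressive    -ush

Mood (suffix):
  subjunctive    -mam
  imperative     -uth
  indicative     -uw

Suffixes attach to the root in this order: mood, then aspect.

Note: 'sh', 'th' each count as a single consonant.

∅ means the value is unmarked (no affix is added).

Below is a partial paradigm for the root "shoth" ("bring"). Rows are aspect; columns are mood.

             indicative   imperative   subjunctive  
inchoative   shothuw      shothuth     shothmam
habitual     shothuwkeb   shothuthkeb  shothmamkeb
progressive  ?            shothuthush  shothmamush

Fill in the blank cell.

shothuwush

Attach mood indicative -uw → shothuw.
Attach aspect progressive -ush → shothuwush.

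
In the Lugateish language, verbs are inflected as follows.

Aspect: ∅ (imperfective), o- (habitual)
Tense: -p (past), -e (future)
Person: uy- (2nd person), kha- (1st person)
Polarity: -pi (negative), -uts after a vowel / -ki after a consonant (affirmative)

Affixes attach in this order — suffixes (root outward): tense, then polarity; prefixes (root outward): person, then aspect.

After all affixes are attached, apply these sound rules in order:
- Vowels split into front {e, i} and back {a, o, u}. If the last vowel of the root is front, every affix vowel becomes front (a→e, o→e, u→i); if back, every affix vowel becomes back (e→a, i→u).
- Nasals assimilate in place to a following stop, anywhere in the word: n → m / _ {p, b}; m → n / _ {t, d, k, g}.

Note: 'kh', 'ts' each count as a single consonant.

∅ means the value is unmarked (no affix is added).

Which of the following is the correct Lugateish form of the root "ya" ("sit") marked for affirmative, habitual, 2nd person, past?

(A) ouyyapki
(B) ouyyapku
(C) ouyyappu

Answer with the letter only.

B

Attach person 2nd person uy- → uyya.
Attach tense past -p → uyyap.
Attach polarity affirmative -ki (after consonant 'p') → uyyapki.
Attach aspect habitual o- → ouyyapki.
Apply vowel harmony: ouyyapki → ouyyapku.
Nasal assimilation: no change.
So the correct form is ouyyapku, option (B).
(C) ouyyappu is wrong: it uses negative instead of affirmative for polarity.
(A) ouyyapki is wrong: it fails to apply the sound rule(s).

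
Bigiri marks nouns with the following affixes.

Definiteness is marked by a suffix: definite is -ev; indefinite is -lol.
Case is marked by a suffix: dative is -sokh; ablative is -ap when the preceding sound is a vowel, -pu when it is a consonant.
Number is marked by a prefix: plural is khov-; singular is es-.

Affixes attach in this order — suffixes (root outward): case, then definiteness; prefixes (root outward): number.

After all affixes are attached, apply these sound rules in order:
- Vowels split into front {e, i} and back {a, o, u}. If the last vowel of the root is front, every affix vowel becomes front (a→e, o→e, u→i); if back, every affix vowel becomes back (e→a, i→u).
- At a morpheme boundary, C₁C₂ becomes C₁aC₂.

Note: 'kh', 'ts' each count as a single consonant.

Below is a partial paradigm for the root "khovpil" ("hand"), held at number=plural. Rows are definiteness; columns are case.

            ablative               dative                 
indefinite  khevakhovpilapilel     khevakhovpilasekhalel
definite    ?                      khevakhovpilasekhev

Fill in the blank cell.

khevakhovpilapiev

Attach number plural khov- → khovkhovpil.
Attach case ablative -pu (after consonant 'l') → khovkhovpilpu.
Attach definiteness definite -ev → khovkhovpilpuev.
Apply vowel harmony: khovkhovpilpuev → khevkhovpilpiev.
Apply epenthesis: khevkhovpilpiev → khevakhovpilapiev.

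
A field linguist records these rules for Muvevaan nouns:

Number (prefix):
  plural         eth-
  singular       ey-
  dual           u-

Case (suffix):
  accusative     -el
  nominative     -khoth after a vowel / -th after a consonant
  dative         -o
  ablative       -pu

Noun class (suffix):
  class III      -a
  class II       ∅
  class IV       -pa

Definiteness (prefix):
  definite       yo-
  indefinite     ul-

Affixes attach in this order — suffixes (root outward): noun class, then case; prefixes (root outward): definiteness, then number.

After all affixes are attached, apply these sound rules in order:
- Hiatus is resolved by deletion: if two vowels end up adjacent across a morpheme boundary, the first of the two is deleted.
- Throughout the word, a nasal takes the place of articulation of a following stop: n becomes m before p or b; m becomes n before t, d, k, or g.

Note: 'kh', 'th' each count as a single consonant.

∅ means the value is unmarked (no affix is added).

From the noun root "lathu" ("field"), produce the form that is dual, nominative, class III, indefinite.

Attach definiteness indefinite ul- → ullathu.
Attach noun class class III -a → ullathua.
Attach number dual u- → uullathua.
Attach case nominative -khoth (after vowel 'a') → uullathuakhoth.
Apply vowel deletion: uullathuakhoth → ullathakhoth.
Nasal assimilation: no change.

ullathakhoth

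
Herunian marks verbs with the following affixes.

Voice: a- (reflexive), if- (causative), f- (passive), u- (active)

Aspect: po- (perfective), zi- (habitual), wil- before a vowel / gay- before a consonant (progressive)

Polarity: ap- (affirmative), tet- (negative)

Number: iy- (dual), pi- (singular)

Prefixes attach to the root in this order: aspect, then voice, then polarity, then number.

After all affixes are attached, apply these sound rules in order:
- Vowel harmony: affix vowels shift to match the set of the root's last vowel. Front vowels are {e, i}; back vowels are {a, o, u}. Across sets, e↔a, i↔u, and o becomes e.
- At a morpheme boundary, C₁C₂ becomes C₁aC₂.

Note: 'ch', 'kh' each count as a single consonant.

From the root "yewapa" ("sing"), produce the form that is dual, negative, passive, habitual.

Attach aspect habitual zi- → ziyewapa.
Attach voice passive f- → fziyewapa.
Attach polarity negative tet- → tetfziyewapa.
Attach number dual iy- → iytetfziyewapa.
Apply vowel harmony: iytetfziyewapa → uytatfzuyewapa.
Apply epenthesis: uytatfzuyewapa → uyatatafazuyewapa.

uyatatafazuyewapa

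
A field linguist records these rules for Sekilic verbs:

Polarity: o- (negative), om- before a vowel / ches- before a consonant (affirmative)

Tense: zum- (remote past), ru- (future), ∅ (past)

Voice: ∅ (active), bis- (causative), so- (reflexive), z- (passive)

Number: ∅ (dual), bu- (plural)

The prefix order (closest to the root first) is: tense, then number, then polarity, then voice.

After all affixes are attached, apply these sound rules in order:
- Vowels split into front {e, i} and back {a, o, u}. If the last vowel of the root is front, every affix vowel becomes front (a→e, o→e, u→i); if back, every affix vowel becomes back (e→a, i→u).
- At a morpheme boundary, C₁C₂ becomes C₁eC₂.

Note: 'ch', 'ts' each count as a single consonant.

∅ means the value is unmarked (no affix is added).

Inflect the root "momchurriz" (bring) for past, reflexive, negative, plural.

seebimomchurriz

tense = past: zero marking, form stays momchurriz.
Attach number plural bu- → bumomchurriz.
Attach polarity negative o- → obumomchurriz.
Attach voice reflexive so- → soobumomchurriz.
Apply vowel harmony: soobumomchurriz → seebimomchurriz.
Epenthesis: no change.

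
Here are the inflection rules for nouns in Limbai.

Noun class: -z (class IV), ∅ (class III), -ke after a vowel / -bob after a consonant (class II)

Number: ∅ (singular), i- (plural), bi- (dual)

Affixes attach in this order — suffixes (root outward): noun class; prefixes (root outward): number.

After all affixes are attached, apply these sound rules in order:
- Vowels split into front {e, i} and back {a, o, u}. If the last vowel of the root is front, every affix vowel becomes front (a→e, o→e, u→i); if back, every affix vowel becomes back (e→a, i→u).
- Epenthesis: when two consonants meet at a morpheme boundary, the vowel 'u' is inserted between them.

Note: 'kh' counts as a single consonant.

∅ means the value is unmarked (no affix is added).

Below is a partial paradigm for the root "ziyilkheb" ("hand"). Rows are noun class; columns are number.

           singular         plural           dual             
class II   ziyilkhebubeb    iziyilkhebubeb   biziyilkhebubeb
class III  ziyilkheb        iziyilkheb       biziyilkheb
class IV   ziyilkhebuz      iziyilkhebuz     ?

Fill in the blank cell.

biziyilkhebuz

Attach noun class class IV -z → ziyilkhebz.
Attach number dual bi- → biziyilkhebz.
Vowel harmony: no change.
Apply epenthesis: biziyilkhebz → biziyilkhebuz.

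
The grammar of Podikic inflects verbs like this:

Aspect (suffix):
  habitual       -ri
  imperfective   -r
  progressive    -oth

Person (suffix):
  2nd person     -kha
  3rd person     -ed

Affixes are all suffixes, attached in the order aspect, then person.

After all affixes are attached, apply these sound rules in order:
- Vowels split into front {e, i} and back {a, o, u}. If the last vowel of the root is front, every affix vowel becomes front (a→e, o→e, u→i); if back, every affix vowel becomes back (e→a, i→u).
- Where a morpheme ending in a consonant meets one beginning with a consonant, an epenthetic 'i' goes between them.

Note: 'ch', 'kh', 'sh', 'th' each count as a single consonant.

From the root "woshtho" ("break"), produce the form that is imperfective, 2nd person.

Attach aspect imperfective -r → woshthor.
Attach person 2nd person -kha → woshthorkha.
Vowel harmony: no change.
Apply epenthesis: woshthorkha → woshthorikha.

woshthorikha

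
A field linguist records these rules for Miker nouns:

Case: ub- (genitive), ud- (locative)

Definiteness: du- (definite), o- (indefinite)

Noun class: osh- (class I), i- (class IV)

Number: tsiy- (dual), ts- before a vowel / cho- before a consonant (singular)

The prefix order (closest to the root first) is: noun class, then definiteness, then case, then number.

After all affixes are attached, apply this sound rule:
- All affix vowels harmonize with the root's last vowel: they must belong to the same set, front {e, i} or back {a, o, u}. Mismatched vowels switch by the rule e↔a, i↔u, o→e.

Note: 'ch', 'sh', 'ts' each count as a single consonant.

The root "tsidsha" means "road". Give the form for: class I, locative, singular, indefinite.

tsudooshtsidsha

Attach noun class class I osh- → oshtsidsha.
Attach definiteness indefinite o- → ooshtsidsha.
Attach case locative ud- → udooshtsidsha.
Attach number singular ts- (before vowel 'u') → tsudooshtsidsha.
Vowel harmony: no change.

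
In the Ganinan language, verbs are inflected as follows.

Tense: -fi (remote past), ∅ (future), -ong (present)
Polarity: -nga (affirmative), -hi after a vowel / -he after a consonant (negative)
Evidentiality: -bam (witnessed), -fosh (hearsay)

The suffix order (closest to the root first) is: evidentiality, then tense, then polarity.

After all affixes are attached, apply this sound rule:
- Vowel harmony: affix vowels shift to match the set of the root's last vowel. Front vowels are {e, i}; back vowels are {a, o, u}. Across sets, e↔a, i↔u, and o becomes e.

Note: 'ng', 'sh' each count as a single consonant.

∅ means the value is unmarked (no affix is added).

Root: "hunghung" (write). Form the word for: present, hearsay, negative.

hunghungfoshongha

Attach evidentiality hearsay -fosh → hunghungfosh.
Attach tense present -ong → hunghungfoshong.
Attach polarity negative -he (after consonant 'ng') → hunghungfoshonghe.
Apply vowel harmony: hunghungfoshonghe → hunghungfoshongha.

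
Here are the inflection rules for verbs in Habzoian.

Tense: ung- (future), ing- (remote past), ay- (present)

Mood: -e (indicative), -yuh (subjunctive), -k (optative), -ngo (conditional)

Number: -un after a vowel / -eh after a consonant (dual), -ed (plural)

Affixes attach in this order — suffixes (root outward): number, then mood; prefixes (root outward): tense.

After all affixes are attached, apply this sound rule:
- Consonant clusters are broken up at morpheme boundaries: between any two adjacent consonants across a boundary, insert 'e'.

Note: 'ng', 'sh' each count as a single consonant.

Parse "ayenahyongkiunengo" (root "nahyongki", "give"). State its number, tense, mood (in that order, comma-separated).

dual, present, conditional

Segment: ay-nahyongki-un-ngo.
number: -un/eh → dual.
tense: ay- → present.
mood: -ngo → conditional.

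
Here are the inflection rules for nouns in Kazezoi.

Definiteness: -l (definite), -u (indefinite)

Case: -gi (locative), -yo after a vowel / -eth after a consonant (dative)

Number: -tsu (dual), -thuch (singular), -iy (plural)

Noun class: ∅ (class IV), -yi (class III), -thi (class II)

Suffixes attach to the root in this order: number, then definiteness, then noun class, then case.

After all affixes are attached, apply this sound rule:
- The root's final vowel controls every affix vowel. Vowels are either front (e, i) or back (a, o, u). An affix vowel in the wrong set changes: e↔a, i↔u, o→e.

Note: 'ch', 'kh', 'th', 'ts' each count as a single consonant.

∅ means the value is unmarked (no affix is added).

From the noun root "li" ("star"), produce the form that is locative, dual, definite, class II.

litsilthigi

Attach number dual -tsu → litsu.
Attach definiteness definite -l → litsul.
Attach noun class class II -thi → litsulthi.
Attach case locative -gi → litsulthigi.
Apply vowel harmony: litsulthigi → litsilthigi.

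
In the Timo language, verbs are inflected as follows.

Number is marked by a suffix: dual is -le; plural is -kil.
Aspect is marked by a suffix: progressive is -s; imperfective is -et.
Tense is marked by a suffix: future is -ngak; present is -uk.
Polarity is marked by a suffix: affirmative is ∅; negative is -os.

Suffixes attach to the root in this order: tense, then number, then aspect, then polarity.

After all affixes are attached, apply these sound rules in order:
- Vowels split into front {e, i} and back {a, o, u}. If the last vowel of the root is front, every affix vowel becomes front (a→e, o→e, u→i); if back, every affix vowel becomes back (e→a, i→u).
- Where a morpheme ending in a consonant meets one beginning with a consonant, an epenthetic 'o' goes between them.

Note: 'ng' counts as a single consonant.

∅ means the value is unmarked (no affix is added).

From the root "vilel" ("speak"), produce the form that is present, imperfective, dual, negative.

Attach tense present -uk → vileluk.
Attach number dual -le → vilelukle.
Attach aspect imperfective -et → vilelukleet.
Attach polarity negative -os → vilelukleetos.
Apply vowel harmony: vilelukleetos → vilelikleetes.
Apply epenthesis: vilelikleetes → vilelikoleetes.

vilelikoleetes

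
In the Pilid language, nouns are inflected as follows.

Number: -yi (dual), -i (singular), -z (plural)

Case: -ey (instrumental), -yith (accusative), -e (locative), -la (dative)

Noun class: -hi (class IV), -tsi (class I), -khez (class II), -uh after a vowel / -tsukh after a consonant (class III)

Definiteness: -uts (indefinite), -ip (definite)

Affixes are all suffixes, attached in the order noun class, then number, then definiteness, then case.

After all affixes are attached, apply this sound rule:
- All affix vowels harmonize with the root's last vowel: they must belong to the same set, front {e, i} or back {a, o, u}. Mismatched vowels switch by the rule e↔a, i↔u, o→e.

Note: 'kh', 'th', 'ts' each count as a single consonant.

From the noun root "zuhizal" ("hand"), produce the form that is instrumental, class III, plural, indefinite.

zuhizaltsukhzutsay

Attach noun class class III -tsukh (after consonant 'l') → zuhizaltsukh.
Attach number plural -z → zuhizaltsukhz.
Attach definiteness indefinite -uts → zuhizaltsukhzuts.
Attach case instrumental -ey → zuhizaltsukhzutsey.
Apply vowel harmony: zuhizaltsukhzutsey → zuhizaltsukhzutsay.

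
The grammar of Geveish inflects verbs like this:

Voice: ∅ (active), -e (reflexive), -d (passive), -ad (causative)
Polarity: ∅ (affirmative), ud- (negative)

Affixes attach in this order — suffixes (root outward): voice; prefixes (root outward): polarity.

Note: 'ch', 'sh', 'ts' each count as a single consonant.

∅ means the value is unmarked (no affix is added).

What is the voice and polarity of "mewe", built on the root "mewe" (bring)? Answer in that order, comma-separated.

Segment: mewe.
voice: ∅ → active.
polarity: ∅ → affirmative.

active, affirmative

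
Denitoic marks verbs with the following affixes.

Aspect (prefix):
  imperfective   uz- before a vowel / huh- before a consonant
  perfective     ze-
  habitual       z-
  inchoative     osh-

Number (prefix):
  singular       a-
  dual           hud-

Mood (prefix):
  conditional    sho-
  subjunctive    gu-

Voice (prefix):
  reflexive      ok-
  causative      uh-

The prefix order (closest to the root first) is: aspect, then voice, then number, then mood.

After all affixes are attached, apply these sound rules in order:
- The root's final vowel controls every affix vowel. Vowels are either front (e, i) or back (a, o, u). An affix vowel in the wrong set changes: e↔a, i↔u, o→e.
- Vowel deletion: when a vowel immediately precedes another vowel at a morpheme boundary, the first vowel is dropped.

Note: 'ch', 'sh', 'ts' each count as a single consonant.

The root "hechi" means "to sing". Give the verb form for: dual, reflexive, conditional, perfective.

Attach aspect perfective ze- → zehechi.
Attach voice reflexive ok- → okzehechi.
Attach number dual hud- → hudokzehechi.
Attach mood conditional sho- → shohudokzehechi.
Apply vowel harmony: shohudokzehechi → shehidekzehechi.
Vowel deletion: no change.

shehidekzehechi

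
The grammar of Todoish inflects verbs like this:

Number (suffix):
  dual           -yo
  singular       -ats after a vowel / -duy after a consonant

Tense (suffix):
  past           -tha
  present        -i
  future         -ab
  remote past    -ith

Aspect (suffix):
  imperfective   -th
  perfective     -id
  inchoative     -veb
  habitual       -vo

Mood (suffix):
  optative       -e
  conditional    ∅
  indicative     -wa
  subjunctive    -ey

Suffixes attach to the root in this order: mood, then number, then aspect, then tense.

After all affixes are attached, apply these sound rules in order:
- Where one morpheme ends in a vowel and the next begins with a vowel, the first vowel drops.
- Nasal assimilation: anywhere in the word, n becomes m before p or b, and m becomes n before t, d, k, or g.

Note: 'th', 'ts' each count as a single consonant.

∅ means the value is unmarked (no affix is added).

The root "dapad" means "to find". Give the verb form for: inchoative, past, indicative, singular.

Attach mood indicative -wa → dapadwa.
Attach number singular -ats (after vowel 'a') → dapadwaats.
Attach aspect inchoative -veb → dapadwaatsveb.
Attach tense past -tha → dapadwaatsvebtha.
Apply vowel deletion: dapadwaatsvebtha → dapadwatsvebtha.
Nasal assimilation: no change.

dapadwatsvebtha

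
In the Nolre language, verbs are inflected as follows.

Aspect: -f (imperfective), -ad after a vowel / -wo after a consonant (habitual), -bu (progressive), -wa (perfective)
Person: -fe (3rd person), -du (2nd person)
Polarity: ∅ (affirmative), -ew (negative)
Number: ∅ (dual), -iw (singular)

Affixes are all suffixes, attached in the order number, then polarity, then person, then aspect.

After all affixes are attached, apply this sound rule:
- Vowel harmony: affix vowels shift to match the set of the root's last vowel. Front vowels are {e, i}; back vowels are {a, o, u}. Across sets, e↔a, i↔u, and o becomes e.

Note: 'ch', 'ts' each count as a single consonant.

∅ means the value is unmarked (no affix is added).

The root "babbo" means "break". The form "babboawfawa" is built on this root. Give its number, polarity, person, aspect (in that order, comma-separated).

dual, negative, 3rd person, perfective

Segment: babbo-ew-fe-wa.
number: ∅ → dual.
polarity: -ew → negative.
person: -fe → 3rd person.
aspect: -wa → perfective.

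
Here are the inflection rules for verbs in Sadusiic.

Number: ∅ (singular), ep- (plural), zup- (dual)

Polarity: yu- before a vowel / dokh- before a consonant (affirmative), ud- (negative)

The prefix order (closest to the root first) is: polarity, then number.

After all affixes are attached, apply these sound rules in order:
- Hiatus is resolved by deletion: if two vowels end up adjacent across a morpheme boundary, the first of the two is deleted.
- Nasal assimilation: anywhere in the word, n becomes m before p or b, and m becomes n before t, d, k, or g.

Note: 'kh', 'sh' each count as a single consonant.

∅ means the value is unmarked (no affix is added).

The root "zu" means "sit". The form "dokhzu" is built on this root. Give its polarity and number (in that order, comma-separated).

Segment: dokh-zu.
polarity: yu/dokh- → affirmative.
number: ∅ → singular.

affirmative, singular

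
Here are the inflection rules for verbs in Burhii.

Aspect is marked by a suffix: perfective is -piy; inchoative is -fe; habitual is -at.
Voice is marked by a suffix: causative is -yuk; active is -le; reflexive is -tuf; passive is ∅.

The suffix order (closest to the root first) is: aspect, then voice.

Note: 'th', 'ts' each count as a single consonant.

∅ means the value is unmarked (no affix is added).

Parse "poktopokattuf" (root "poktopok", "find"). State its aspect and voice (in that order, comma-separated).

habitual, reflexive

Segment: poktopok-at-tuf.
aspect: -at → habitual.
voice: -tuf → reflexive.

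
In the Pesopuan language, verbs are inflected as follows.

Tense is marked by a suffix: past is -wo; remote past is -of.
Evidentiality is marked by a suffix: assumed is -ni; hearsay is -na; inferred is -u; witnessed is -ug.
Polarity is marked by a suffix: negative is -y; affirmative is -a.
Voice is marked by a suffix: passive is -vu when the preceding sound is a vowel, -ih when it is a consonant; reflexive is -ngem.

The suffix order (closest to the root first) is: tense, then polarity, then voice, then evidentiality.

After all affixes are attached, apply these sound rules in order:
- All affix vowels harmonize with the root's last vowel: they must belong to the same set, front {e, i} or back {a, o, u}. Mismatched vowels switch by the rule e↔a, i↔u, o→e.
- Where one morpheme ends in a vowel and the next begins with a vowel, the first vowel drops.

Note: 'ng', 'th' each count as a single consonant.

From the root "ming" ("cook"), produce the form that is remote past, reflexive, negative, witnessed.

Attach tense remote past -of → mingof.
Attach polarity negative -y → mingofy.
Attach voice reflexive -ngem → mingofyngem.
Attach evidentiality witnessed -ug → mingofyngemug.
Apply vowel harmony: mingofyngemug → mingefyngemig.
Vowel deletion: no change.

mingefyngemig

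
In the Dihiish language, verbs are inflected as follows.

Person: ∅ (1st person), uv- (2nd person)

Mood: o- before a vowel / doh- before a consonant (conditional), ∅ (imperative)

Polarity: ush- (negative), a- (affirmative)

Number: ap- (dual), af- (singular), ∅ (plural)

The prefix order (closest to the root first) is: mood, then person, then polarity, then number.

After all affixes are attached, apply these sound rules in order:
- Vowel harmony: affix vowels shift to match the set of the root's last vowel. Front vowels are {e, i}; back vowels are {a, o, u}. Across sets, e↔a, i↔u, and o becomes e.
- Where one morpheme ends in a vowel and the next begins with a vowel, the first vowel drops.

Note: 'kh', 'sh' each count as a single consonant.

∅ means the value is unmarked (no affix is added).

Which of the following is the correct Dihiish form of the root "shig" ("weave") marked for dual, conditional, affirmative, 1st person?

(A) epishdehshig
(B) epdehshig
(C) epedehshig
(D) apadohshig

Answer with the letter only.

C

Attach mood conditional doh- (before consonant 'sh') → dohshig.
person = 1st person: zero marking, form stays dohshig.
Attach polarity affirmative a- → adohshig.
Attach number dual ap- → apadohshig.
Apply vowel harmony: apadohshig → epedehshig.
Vowel deletion: no change.
So the correct form is epedehshig, option (C).
(B) epdehshig is wrong: it has the affixes in the wrong order.
(D) apadohshig is wrong: it fails to apply the sound rule(s).
(A) epishdehshig is wrong: it uses negative instead of affirmative for polarity.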